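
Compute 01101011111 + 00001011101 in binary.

Add column by column from the right: bit + bit + carry-in; write the sum mod 2, carry 1 when the sum is 2 or 3.
carry:  00010111110
        01101011111
+       00001011101
-------------------
       001110111100
(the carry out of the leftmost column, 0, becomes the leading bit)
Decimal check:
  01101011111 = 512 + 256 + 64 + 16 + 8 + 4 + 2 + 1 = 863
  00001011101 = 64 + 16 + 8 + 4 + 1 = 93
  863 + 93 = 956, and 001110111100 = 512 + 256 + 128 + 32 + 16 + 8 + 4 = 956 ✓



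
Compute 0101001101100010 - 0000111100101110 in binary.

Method 1 - Direct subtraction (column by column from the right: bit − bit − borrow-in; if negative, add 2 and borrow 1 from the next column):
borrow: 0001100001111000
        0101001101100010
-       0000111100101110
------------------------
        0100010000110100

Method 2 - Add two's complement:
Two's complement of 0000111100101110: invert → 1111000011010001, add 1 → 1111000011010010
  0101001101100010
+ 1111000011010010
------------------
 10100010000110100  (end carry out of the top bit = 1)
Discarding the end carry: 0100010000110100
Decimal check:
  0101001101100010 = 16384 + 4096 + 512 + 256 + 64 + 32 + 2 = 21346
  0000111100101110 = 2048 + 1024 + 512 + 256 + 32 + 8 + 4 + 2 = 3886
  21346 - 3886 = 17460, and 0100010000110100 = 16384 + 1024 + 32 + 16 + 4 = 17460 ✓



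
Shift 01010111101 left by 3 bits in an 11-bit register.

Original: 01010111101 (decimal 701)
Shift left by 3 positions
Append 3 zeros on the right and drop the 3 high bits that overflow the 11-bit width
Result: 10111101000 (decimal 1512)
Equivalent: 701 << 3 = 701 × 2^3 = 5608, truncated to 11 bits = 1512



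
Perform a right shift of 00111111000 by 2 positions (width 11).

Original: 00111111000 (decimal 504)
Shift right by 2 positions
Drop the 2 low bits; fill with zeros on the left
Result: 00001111110 (decimal 126)
Equivalent: 504 >> 2 = 504 ÷ 2^2 = 126



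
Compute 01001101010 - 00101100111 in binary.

Method 1 - Direct subtraction (column by column from the right: bit − bit − borrow-in; if negative, add 2 and borrow 1 from the next column):
borrow: 01000001110
        01001101010
-       00101100111
-------------------
        00100000011

Method 2 - Add two's complement:
Two's complement of 00101100111: invert → 11010011000, add 1 → 11010011001
  01001101010
+ 11010011001
-------------
 100100000011  (end carry out of the top bit = 1)
Discarding the end carry: 00100000011
Decimal check:
  01001101010 = 512 + 64 + 32 + 8 + 2 = 618
  00101100111 = 256 + 64 + 32 + 4 + 2 + 1 = 359
  618 - 359 = 259, and 00100000011 = 256 + 2 + 1 = 259 ✓



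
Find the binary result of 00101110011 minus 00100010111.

Method 1 - Direct subtraction (column by column from the right: bit − bit − borrow-in; if negative, add 2 and borrow 1 from the next column):
borrow: 00000111000
        00101110011
-       00100010111
-------------------
        00001011100

Method 2 - Add two's complement:
Two's complement of 00100010111: invert → 11011101000, add 1 → 11011101001
  00101110011
+ 11011101001
-------------
 100001011100  (end carry out of the top bit = 1)
Discarding the end carry: 00001011100
Decimal check:
  00101110011 = 256 + 64 + 32 + 16 + 2 + 1 = 371
  00100010111 = 256 + 16 + 4 + 2 + 1 = 279
  371 - 279 = 92, and 00001011100 = 64 + 16 + 8 + 4 = 92 ✓



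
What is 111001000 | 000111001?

OR: 1 when either bit is 1
  111001000
| 000111001
-----------
  111111001
Decimal: 456 | 57 = 505



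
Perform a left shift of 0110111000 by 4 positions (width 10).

Original: 0110111000 (decimal 440)
Shift left by 4 positions
Append 4 zeros on the right and drop the 4 high bits that overflow the 10-bit width
Result: 1110000000 (decimal 896)
Equivalent: 440 << 4 = 440 × 2^4 = 7040, truncated to 10 bits = 896



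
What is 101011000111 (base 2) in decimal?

Sum of powers of 2 for each 1-bit:
2^0 + 2^1 + 2^2 + 2^6 + 2^7 + 2^9 + 2^11
= 1 + 2 + 4 + 64 + 128 + 512 + 2048
= 2759



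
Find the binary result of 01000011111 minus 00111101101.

Method 1 - Direct subtraction (column by column from the right: bit − bit − borrow-in; if negative, add 2 and borrow 1 from the next column):
borrow: 01111000000
        01000011111
-       00111101101
-------------------
        00000110010

Method 2 - Add two's complement:
Two's complement of 00111101101: invert → 11000010010, add 1 → 11000010011
  01000011111
+ 11000010011
-------------
 100000110010  (end carry out of the top bit = 1)
Discarding the end carry: 00000110010
Decimal check:
  01000011111 = 512 + 16 + 8 + 4 + 2 + 1 = 543
  00111101101 = 256 + 128 + 64 + 32 + 8 + 4 + 1 = 493
  543 - 493 = 50, and 00000110010 = 32 + 16 + 2 = 50 ✓



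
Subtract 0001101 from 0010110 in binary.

Method 1 - Direct subtraction (column by column from the right: bit − bit − borrow-in; if negative, add 2 and borrow 1 from the next column):
borrow: 0010010
        0010110
-       0001101
---------------
        0001001

Method 2 - Add two's complement:
Two's complement of 0001101: invert → 1110010, add 1 → 1110011
  0010110
+ 1110011
---------
 10001001  (end carry out of the top bit = 1)
Discarding the end carry: 0001001
Decimal check:
  0010110 = 16 + 4 + 2 = 22
  0001101 = 8 + 4 + 1 = 13
  22 - 13 = 9, and 0001001 = 8 + 1 = 9 ✓



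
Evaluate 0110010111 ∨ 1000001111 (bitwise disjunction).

OR: 1 when either bit is 1
  0110010111
| 1000001111
------------
  1110011111
Decimal: 407 | 527 = 927



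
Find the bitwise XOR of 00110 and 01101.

XOR: 1 when bits differ
  00110
^ 01101
-------
  01011
Decimal: 6 ^ 13 = 11



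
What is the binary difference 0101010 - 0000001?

Method 1 - Direct subtraction (column by column from the right: bit − bit − borrow-in; if negative, add 2 and borrow 1 from the next column):
borrow: 0000010
        0101010
-       0000001
---------------
        0101001

Method 2 - Add two's complement:
Two's complement of 0000001: invert → 1111110, add 1 → 1111111
  0101010
+ 1111111
---------
 10101001  (end carry out of the top bit = 1)
Discarding the end carry: 0101001
Decimal check:
  0101010 = 32 + 8 + 2 = 42
  0000001 = 1
  42 - 1 = 41, and 0101001 = 32 + 8 + 1 = 41 ✓



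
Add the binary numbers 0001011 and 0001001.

Add column by column from the right: bit + bit + carry-in; write the sum mod 2, carry 1 when the sum is 2 or 3.
carry:  0010110
        0001011
+       0001001
---------------
       00010100
(the carry out of the leftmost column, 0, becomes the leading bit)
Decimal check:
  0001011 = 8 + 2 + 1 = 11
  0001001 = 8 + 1 = 9
  11 + 9 = 20, and 00010100 = 16 + 4 = 20 ✓



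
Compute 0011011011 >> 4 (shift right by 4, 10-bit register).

Original: 0011011011 (decimal 219)
Shift right by 4 positions
Drop the 4 low bits; fill with zeros on the left
Result: 0000001101 (decimal 13)
Equivalent: 219 >> 4 = 219 ÷ 2^4 = 13



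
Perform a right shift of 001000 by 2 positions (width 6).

Original: 001000 (decimal 8)
Shift right by 2 positions
Drop the 2 low bits; fill with zeros on the left
Result: 000010 (decimal 2)
Equivalent: 8 >> 2 = 8 ÷ 2^2 = 2



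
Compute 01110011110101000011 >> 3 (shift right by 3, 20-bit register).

Original: 01110011110101000011 (decimal 474435)
Shift right by 3 positions
Drop the 3 low bits; fill with zeros on the left
Result: 00001110011110101000 (decimal 59304)
Equivalent: 474435 >> 3 = 474435 ÷ 2^3 = 59304



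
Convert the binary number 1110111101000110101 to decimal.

Sum of powers of 2 for each 1-bit:
2^0 + 2^2 + 2^4 + 2^5 + 2^9 + 2^11 + 2^12 + 2^13 + 2^14 + 2^16 + 2^17 + 2^18
= 1 + 4 + 16 + 32 + 512 + 2048 + 4096 + 8192 + 16384 + 65536 + 131072 + 262144
= 490037



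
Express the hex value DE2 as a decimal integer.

Expand by place value (powers of 16):
Digit values: D = 13, E = 14
DE2 = 13 × 16^2 + 14 × 16^1 + 2 × 16^0
= 13 × 256 + 14 × 16 + 2 × 1
= 3328 + 224 + 2
= 3554



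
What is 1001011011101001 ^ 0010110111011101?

XOR: 1 when bits differ
  1001011011101001
^ 0010110111011101
------------------
  1011101100110100
Decimal: 38633 ^ 11741 = 47924



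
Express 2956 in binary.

Using repeated division by 2:
2956 ÷ 2 = 1478 remainder 0
1478 ÷ 2 = 739 remainder 0
739 ÷ 2 = 369 remainder 1
369 ÷ 2 = 184 remainder 1
184 ÷ 2 = 92 remainder 0
92 ÷ 2 = 46 remainder 0
46 ÷ 2 = 23 remainder 0
23 ÷ 2 = 11 remainder 1
11 ÷ 2 = 5 remainder 1
5 ÷ 2 = 2 remainder 1
2 ÷ 2 = 1 remainder 0
1 ÷ 2 = 0 remainder 1
Reading remainders bottom to top: 101110001100



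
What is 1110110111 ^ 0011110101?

XOR: 1 when bits differ
  1110110111
^ 0011110101
------------
  1101000010
Decimal: 951 ^ 245 = 834



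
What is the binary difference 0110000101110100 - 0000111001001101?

Method 1 - Direct subtraction (column by column from the right: bit − bit − borrow-in; if negative, add 2 and borrow 1 from the next column):
borrow: 0011110000011110
        0110000101110100
-       0000111001001101
------------------------
        0101001100100111

Method 2 - Add two's complement:
Two's complement of 0000111001001101: invert → 1111000110110010, add 1 → 1111000110110011
  0110000101110100
+ 1111000110110011
------------------
 10101001100100111  (end carry out of the top bit = 1)
Discarding the end carry: 0101001100100111
Decimal check:
  0110000101110100 = 16384 + 8192 + 256 + 64 + 32 + 16 + 4 = 24948
  0000111001001101 = 2048 + 1024 + 512 + 64 + 8 + 4 + 1 = 3661
  24948 - 3661 = 21287, and 0101001100100111 = 16384 + 4096 + 512 + 256 + 32 + 4 + 2 + 1 = 21287 ✓



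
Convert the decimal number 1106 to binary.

Using repeated division by 2:
1106 ÷ 2 = 553 remainder 0
553 ÷ 2 = 276 remainder 1
276 ÷ 2 = 138 remainder 0
138 ÷ 2 = 69 remainder 0
69 ÷ 2 = 34 remainder 1
34 ÷ 2 = 17 remainder 0
17 ÷ 2 = 8 remainder 1
8 ÷ 2 = 4 remainder 0
4 ÷ 2 = 2 remainder 0
2 ÷ 2 = 1 remainder 0
1 ÷ 2 = 0 remainder 1
Reading remainders bottom to top: 10001010010



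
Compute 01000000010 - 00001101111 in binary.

Method 1 - Direct subtraction (column by column from the right: bit − bit − borrow-in; if negative, add 2 and borrow 1 from the next column):
borrow: 01111111110
        01000000010
-       00001101111
-------------------
        00110010011

Method 2 - Add two's complement:
Two's complement of 00001101111: invert → 11110010000, add 1 → 11110010001
  01000000010
+ 11110010001
-------------
 100110010011  (end carry out of the top bit = 1)
Discarding the end carry: 00110010011
Decimal check:
  01000000010 = 512 + 2 = 514
  00001101111 = 64 + 32 + 8 + 4 + 2 + 1 = 111
  514 - 111 = 403, and 00110010011 = 256 + 128 + 16 + 2 + 1 = 403 ✓



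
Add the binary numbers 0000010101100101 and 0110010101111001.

Add column by column from the right: bit + bit + carry-in; write the sum mod 2, carry 1 when the sum is 2 or 3.
carry:  0000101011000010
        0000010101100101
+       0110010101111001
------------------------
       00110101011011110
(the carry out of the leftmost column, 0, becomes the leading bit)
Decimal check:
  0000010101100101 = 1024 + 256 + 64 + 32 + 4 + 1 = 1381
  0110010101111001 = 16384 + 8192 + 1024 + 256 + 64 + 32 + 16 + 8 + 1 = 25977
  1381 + 25977 = 27358, and 00110101011011110 = 16384 + 8192 + 2048 + 512 + 128 + 64 + 16 + 8 + 4 + 2 = 27358 ✓



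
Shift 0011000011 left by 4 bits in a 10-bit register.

Original: 0011000011 (decimal 195)
Shift left by 4 positions
Append 4 zeros on the right and drop the 4 high bits that overflow the 10-bit width
Result: 0000110000 (decimal 48)
Equivalent: 195 << 4 = 195 × 2^4 = 3120, truncated to 10 bits = 48



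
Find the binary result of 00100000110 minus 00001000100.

Method 1 - Direct subtraction (column by column from the right: bit − bit − borrow-in; if negative, add 2 and borrow 1 from the next column):
borrow: 00110000000
        00100000110
-       00001000100
-------------------
        00011000010

Method 2 - Add two's complement:
Two's complement of 00001000100: invert → 11110111011, add 1 → 11110111100
  00100000110
+ 11110111100
-------------
 100011000010  (end carry out of the top bit = 1)
Discarding the end carry: 00011000010
Decimal check:
  00100000110 = 256 + 4 + 2 = 262
  00001000100 = 64 + 4 = 68
  262 - 68 = 194, and 00011000010 = 128 + 64 + 2 = 194 ✓



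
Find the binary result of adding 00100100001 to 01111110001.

Add column by column from the right: bit + bit + carry-in; write the sum mod 2, carry 1 when the sum is 2 or 3.
carry:  11111000010
        00100100001
+       01111110001
-------------------
       010100010010
(the carry out of the leftmost column, 0, becomes the leading bit)
Decimal check:
  00100100001 = 256 + 32 + 1 = 289
  01111110001 = 512 + 256 + 128 + 64 + 32 + 16 + 1 = 1009
  289 + 1009 = 1298, and 010100010010 = 1024 + 256 + 16 + 2 = 1298 ✓



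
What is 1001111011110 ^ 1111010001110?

XOR: 1 when bits differ
  1001111011110
^ 1111010001110
---------------
  0110101010000
Decimal: 5086 ^ 7822 = 3408



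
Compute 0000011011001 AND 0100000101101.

AND: 1 only when both bits are 1
  0000011011001
& 0100000101101
---------------
  0000000001001
Decimal: 217 & 2093 = 9



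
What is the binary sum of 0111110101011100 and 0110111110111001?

Add column by column from the right: bit + bit + carry-in; write the sum mod 2, carry 1 when the sum is 2 or 3.
carry:  1111111111110000
        0111110101011100
+       0110111110111001
------------------------
       01110110100010101
(the carry out of the leftmost column, 0, becomes the leading bit)
Decimal check:
  0111110101011100 = 16384 + 8192 + 4096 + 2048 + 1024 + 256 + 64 + 16 + 8 + 4 = 32092
  0110111110111001 = 16384 + 8192 + 2048 + 1024 + 512 + 256 + 128 + 32 + 16 + 8 + 1 = 28601
  32092 + 28601 = 60693, and 01110110100010101 = 32768 + 16384 + 8192 + 2048 + 1024 + 256 + 16 + 4 + 1 = 60693 ✓



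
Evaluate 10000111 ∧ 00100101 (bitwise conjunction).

AND: 1 only when both bits are 1
  10000111
& 00100101
----------
  00000101
Decimal: 135 & 37 = 5



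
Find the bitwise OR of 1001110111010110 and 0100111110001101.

OR: 1 when either bit is 1
  1001110111010110
| 0100111110001101
------------------
  1101111111011111
Decimal: 40406 | 20365 = 57311



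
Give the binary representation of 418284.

Using repeated division by 2:
418284 ÷ 2 = 209142 remainder 0
209142 ÷ 2 = 104571 remainder 0
104571 ÷ 2 = 52285 remainder 1
52285 ÷ 2 = 26142 remainder 1
26142 ÷ 2 = 13071 remainder 0
13071 ÷ 2 = 6535 remainder 1
6535 ÷ 2 = 3267 remainder 1
3267 ÷ 2 = 1633 remainder 1
1633 ÷ 2 = 816 remainder 1
816 ÷ 2 = 408 remainder 0
408 ÷ 2 = 204 remainder 0
204 ÷ 2 = 102 remainder 0
102 ÷ 2 = 51 remainder 0
51 ÷ 2 = 25 remainder 1
25 ÷ 2 = 12 remainder 1
12 ÷ 2 = 6 remainder 0
6 ÷ 2 = 3 remainder 0
3 ÷ 2 = 1 remainder 1
1 ÷ 2 = 0 remainder 1
Reading remainders bottom to top: 1100110000111101100



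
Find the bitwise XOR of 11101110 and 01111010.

XOR: 1 when bits differ
  11101110
^ 01111010
----------
  10010100
Decimal: 238 ^ 122 = 148



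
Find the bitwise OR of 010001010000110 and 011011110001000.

OR: 1 when either bit is 1
  010001010000110
| 011011110001000
-----------------
  011011110001110
Decimal: 8838 | 14216 = 14222



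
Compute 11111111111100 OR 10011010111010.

OR: 1 when either bit is 1
  11111111111100
| 10011010111010
----------------
  11111111111110
Decimal: 16380 | 9914 = 16382



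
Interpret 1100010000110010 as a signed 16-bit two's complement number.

Binary: 1100010000110010
Sign bit: 1 (negative)
Invert: 0011101111001101
Add 1:  0011101111001110
Magnitude: 0011101111001110 = 8192 + 4096 + 2048 + 512 + 256 + 128 + 64 + 8 + 4 + 2 = 15310
Value: -15310



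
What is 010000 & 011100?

AND: 1 only when both bits are 1
  010000
& 011100
--------
  010000
Decimal: 16 & 28 = 16



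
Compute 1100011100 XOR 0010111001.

XOR: 1 when bits differ
  1100011100
^ 0010111001
------------
  1110100101
Decimal: 796 ^ 185 = 933



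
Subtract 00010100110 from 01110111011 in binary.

Method 1 - Direct subtraction (column by column from the right: bit − bit − borrow-in; if negative, add 2 and borrow 1 from the next column):
borrow: 00000001000
        01110111011
-       00010100110
-------------------
        01100010101

Method 2 - Add two's complement:
Two's complement of 00010100110: invert → 11101011001, add 1 → 11101011010
  01110111011
+ 11101011010
-------------
 101100010101  (end carry out of the top bit = 1)
Discarding the end carry: 01100010101
Decimal check:
  01110111011 = 512 + 256 + 128 + 32 + 16 + 8 + 2 + 1 = 955
  00010100110 = 128 + 32 + 4 + 2 = 166
  955 - 166 = 789, and 01100010101 = 512 + 256 + 16 + 4 + 1 = 789 ✓



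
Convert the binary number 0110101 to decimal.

Sum of powers of 2 for each 1-bit:
2^0 + 2^2 + 2^4 + 2^5
= 1 + 4 + 16 + 32
= 53



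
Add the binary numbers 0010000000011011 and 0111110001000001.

Add column by column from the right: bit + bit + carry-in; write the sum mod 2, carry 1 when the sum is 2 or 3.
carry:  1100000000000110
        0010000000011011
+       0111110001000001
------------------------
       01001110001011100
(the carry out of the leftmost column, 0, becomes the leading bit)
Decimal check:
  0010000000011011 = 8192 + 16 + 8 + 2 + 1 = 8219
  0111110001000001 = 16384 + 8192 + 4096 + 2048 + 1024 + 64 + 1 = 31809
  8219 + 31809 = 40028, and 01001110001011100 = 32768 + 4096 + 2048 + 1024 + 64 + 16 + 8 + 4 = 40028 ✓



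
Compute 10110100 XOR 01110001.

XOR: 1 when bits differ
  10110100
^ 01110001
----------
  11000101
Decimal: 180 ^ 113 = 197



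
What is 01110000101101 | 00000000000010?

OR: 1 when either bit is 1
  01110000101101
| 00000000000010
----------------
  01110000101111
Decimal: 7213 | 2 = 7215



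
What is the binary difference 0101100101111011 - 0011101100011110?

Method 1 - Direct subtraction (column by column from the right: bit − bit − borrow-in; if negative, add 2 and borrow 1 from the next column):
borrow: 0111110000111000
        0101100101111011
-       0011101100011110
------------------------
        0001111001011101

Method 2 - Add two's complement:
Two's complement of 0011101100011110: invert → 1100010011100001, add 1 → 1100010011100010
  0101100101111011
+ 1100010011100010
------------------
 10001111001011101  (end carry out of the top bit = 1)
Discarding the end carry: 0001111001011101
Decimal check:
  0101100101111011 = 16384 + 4096 + 2048 + 256 + 64 + 32 + 16 + 8 + 2 + 1 = 22907
  0011101100011110 = 8192 + 4096 + 2048 + 512 + 256 + 16 + 8 + 4 + 2 = 15134
  22907 - 15134 = 7773, and 0001111001011101 = 4096 + 2048 + 1024 + 512 + 64 + 16 + 8 + 4 + 1 = 7773 ✓



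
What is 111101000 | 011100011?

OR: 1 when either bit is 1
  111101000
| 011100011
-----------
  111101011
Decimal: 488 | 227 = 491



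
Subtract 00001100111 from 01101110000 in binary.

Method 1 - Direct subtraction (column by column from the right: bit − bit − borrow-in; if negative, add 2 and borrow 1 from the next column):
borrow: 00000011110
        01101110000
-       00001100111
-------------------
        01100001001

Method 2 - Add two's complement:
Two's complement of 00001100111: invert → 11110011000, add 1 → 11110011001
  01101110000
+ 11110011001
-------------
 101100001001  (end carry out of the top bit = 1)
Discarding the end carry: 01100001001
Decimal check:
  01101110000 = 512 + 256 + 64 + 32 + 16 = 880
  00001100111 = 64 + 32 + 4 + 2 + 1 = 103
  880 - 103 = 777, and 01100001001 = 512 + 256 + 8 + 1 = 777 ✓



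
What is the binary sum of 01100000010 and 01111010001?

Add column by column from the right: bit + bit + carry-in; write the sum mod 2, carry 1 when the sum is 2 or 3.
carry:  11000000000
        01100000010
+       01111010001
-------------------
       011011010011
(the carry out of the leftmost column, 0, becomes the leading bit)
Decimal check:
  01100000010 = 512 + 256 + 2 = 770
  01111010001 = 512 + 256 + 128 + 64 + 16 + 1 = 977
  770 + 977 = 1747, and 011011010011 = 1024 + 512 + 128 + 64 + 16 + 2 + 1 = 1747 ✓



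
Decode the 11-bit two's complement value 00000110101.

Binary: 00000110101
Sign bit: 0 (non-negative)
Read directly as an unsigned value:
00000110101 = 32 + 16 + 4 + 1 = 53
Value: 53



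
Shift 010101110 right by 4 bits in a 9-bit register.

Original: 010101110 (decimal 174)
Shift right by 4 positions
Drop the 4 low bits; fill with zeros on the left
Result: 000001010 (decimal 10)
Equivalent: 174 >> 4 = 174 ÷ 2^4 = 10



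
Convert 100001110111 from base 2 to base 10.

Sum of powers of 2 for each 1-bit:
2^0 + 2^1 + 2^2 + 2^4 + 2^5 + 2^6 + 2^11
= 1 + 2 + 4 + 16 + 32 + 64 + 2048
= 2167



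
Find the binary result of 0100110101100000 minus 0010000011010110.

Method 1 - Direct subtraction (column by column from the right: bit − bit − borrow-in; if negative, add 2 and borrow 1 from the next column):
borrow: 0100000100111100
        0100110101100000
-       0010000011010110
------------------------
        0010110010001010

Method 2 - Add two's complement:
Two's complement of 0010000011010110: invert → 1101111100101001, add 1 → 1101111100101010
  0100110101100000
+ 1101111100101010
------------------
 10010110010001010  (end carry out of the top bit = 1)
Discarding the end carry: 0010110010001010
Decimal check:
  0100110101100000 = 16384 + 2048 + 1024 + 256 + 64 + 32 = 19808
  0010000011010110 = 8192 + 128 + 64 + 16 + 4 + 2 = 8406
  19808 - 8406 = 11402, and 0010110010001010 = 8192 + 2048 + 1024 + 128 + 8 + 2 = 11402 ✓



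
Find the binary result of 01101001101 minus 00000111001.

Method 1 - Direct subtraction (column by column from the right: bit − bit − borrow-in; if negative, add 2 and borrow 1 from the next column):
borrow: 00001100000
        01101001101
-       00000111001
-------------------
        01100010100

Method 2 - Add two's complement:
Two's complement of 00000111001: invert → 11111000110, add 1 → 11111000111
  01101001101
+ 11111000111
-------------
 101100010100  (end carry out of the top bit = 1)
Discarding the end carry: 01100010100
Decimal check:
  01101001101 = 512 + 256 + 64 + 8 + 4 + 1 = 845
  00000111001 = 32 + 16 + 8 + 1 = 57
  845 - 57 = 788, and 01100010100 = 512 + 256 + 16 + 4 = 788 ✓



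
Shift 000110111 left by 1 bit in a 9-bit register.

Original: 000110111 (decimal 55)
Shift left by 1 position
Append 1 zero on the right
Result: 001101110 (decimal 110)
Equivalent: 55 << 1 = 55 × 2^1 = 110



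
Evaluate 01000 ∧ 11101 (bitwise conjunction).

AND: 1 only when both bits are 1
  01000
& 11101
-------
  01000
Decimal: 8 & 29 = 8



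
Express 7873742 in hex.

Using repeated division by 16 (digits 10–15 are A–F):
7873742 ÷ 16 = 492108 remainder 14 (E)
492108 ÷ 16 = 30756 remainder 12 (C)
30756 ÷ 16 = 1922 remainder 4
1922 ÷ 16 = 120 remainder 2
120 ÷ 16 = 7 remainder 8
7 ÷ 16 = 0 remainder 7
Reading remainders bottom to top: 7824CE



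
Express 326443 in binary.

Using repeated division by 2:
326443 ÷ 2 = 163221 remainder 1
163221 ÷ 2 = 81610 remainder 1
81610 ÷ 2 = 40805 remainder 0
40805 ÷ 2 = 20402 remainder 1
20402 ÷ 2 = 10201 remainder 0
10201 ÷ 2 = 5100 remainder 1
5100 ÷ 2 = 2550 remainder 0
2550 ÷ 2 = 1275 remainder 0
1275 ÷ 2 = 637 remainder 1
637 ÷ 2 = 318 remainder 1
318 ÷ 2 = 159 remainder 0
159 ÷ 2 = 79 remainder 1
79 ÷ 2 = 39 remainder 1
39 ÷ 2 = 19 remainder 1
19 ÷ 2 = 9 remainder 1
9 ÷ 2 = 4 remainder 1
4 ÷ 2 = 2 remainder 0
2 ÷ 2 = 1 remainder 0
1 ÷ 2 = 0 remainder 1
Reading remainders bottom to top: 1001111101100101011



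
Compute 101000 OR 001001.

OR: 1 when either bit is 1
  101000
| 001001
--------
  101001
Decimal: 40 | 9 = 41



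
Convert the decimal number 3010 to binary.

Using repeated division by 2:
3010 ÷ 2 = 1505 remainder 0
1505 ÷ 2 = 752 remainder 1
752 ÷ 2 = 376 remainder 0
376 ÷ 2 = 188 remainder 0
188 ÷ 2 = 94 remainder 0
94 ÷ 2 = 47 remainder 0
47 ÷ 2 = 23 remainder 1
23 ÷ 2 = 11 remainder 1
11 ÷ 2 = 5 remainder 1
5 ÷ 2 = 2 remainder 1
2 ÷ 2 = 1 remainder 0
1 ÷ 2 = 0 remainder 1
Reading remainders bottom to top: 101111000010



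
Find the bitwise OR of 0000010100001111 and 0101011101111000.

OR: 1 when either bit is 1
  0000010100001111
| 0101011101111000
------------------
  0101011101111111
Decimal: 1295 | 22392 = 22399



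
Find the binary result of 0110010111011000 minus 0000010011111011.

Method 1 - Direct subtraction (column by column from the right: bit − bit − borrow-in; if negative, add 2 and borrow 1 from the next column):
borrow: 0000000111111110
        0110010111011000
-       0000010011111011
------------------------
        0110000011011101

Method 2 - Add two's complement:
Two's complement of 0000010011111011: invert → 1111101100000100, add 1 → 1111101100000101
  0110010111011000
+ 1111101100000101
------------------
 10110000011011101  (end carry out of the top bit = 1)
Discarding the end carry: 0110000011011101
Decimal check:
  0110010111011000 = 16384 + 8192 + 1024 + 256 + 128 + 64 + 16 + 8 = 26072
  0000010011111011 = 1024 + 128 + 64 + 32 + 16 + 8 + 2 + 1 = 1275
  26072 - 1275 = 24797, and 0110000011011101 = 16384 + 8192 + 128 + 64 + 16 + 8 + 4 + 1 = 24797 ✓



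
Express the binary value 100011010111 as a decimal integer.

Sum of powers of 2 for each 1-bit:
2^0 + 2^1 + 2^2 + 2^4 + 2^6 + 2^7 + 2^11
= 1 + 2 + 4 + 16 + 64 + 128 + 2048
= 2263



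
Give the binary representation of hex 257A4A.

Convert each hex digit to 4 bits:
  2 = 0010
  5 = 0101
  7 = 0111
  A = 1010
  4 = 0100
  A = 1010
Concatenate: 001001010111101001001010



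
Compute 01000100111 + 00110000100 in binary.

Add column by column from the right: bit + bit + carry-in; write the sum mod 2, carry 1 when the sum is 2 or 3.
carry:  00000001000
        01000100111
+       00110000100
-------------------
       001110101011
(the carry out of the leftmost column, 0, becomes the leading bit)
Decimal check:
  01000100111 = 512 + 32 + 4 + 2 + 1 = 551
  00110000100 = 256 + 128 + 4 = 388
  551 + 388 = 939, and 001110101011 = 512 + 256 + 128 + 32 + 8 + 2 + 1 = 939 ✓



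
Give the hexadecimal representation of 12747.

Using repeated division by 16 (digits 10–15 are A–F):
12747 ÷ 16 = 796 remainder 11 (B)
796 ÷ 16 = 49 remainder 12 (C)
49 ÷ 16 = 3 remainder 1
3 ÷ 16 = 0 remainder 3
Reading remainders bottom to top: 31CB



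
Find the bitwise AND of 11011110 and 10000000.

AND: 1 only when both bits are 1
  11011110
& 10000000
----------
  10000000
Decimal: 222 & 128 = 128



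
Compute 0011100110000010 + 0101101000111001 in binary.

Add column by column from the right: bit + bit + carry-in; write the sum mod 2, carry 1 when the sum is 2 or 3.
carry:  1111000000000000
        0011100110000010
+       0101101000111001
------------------------
       01001001110111011
(the carry out of the leftmost column, 0, becomes the leading bit)
Decimal check:
  0011100110000010 = 8192 + 4096 + 2048 + 256 + 128 + 2 = 14722
  0101101000111001 = 16384 + 4096 + 2048 + 512 + 32 + 16 + 8 + 1 = 23097
  14722 + 23097 = 37819, and 01001001110111011 = 32768 + 4096 + 512 + 256 + 128 + 32 + 16 + 8 + 2 + 1 = 37819 ✓



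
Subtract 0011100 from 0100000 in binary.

Method 1 - Direct subtraction (column by column from the right: bit − bit − borrow-in; if negative, add 2 and borrow 1 from the next column):
borrow: 0111000
        0100000
-       0011100
---------------
        0000100

Method 2 - Add two's complement:
Two's complement of 0011100: invert → 1100011, add 1 → 1100100
  0100000
+ 1100100
---------
 10000100  (end carry out of the top bit = 1)
Discarding the end carry: 0000100
Decimal check:
  0100000 = 32
  0011100 = 16 + 8 + 4 = 28
  32 - 28 = 4, and 0000100 = 4 ✓



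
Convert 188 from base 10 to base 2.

Using repeated division by 2:
188 ÷ 2 = 94 remainder 0
94 ÷ 2 = 47 remainder 0
47 ÷ 2 = 23 remainder 1
23 ÷ 2 = 11 remainder 1
11 ÷ 2 = 5 remainder 1
5 ÷ 2 = 2 remainder 1
2 ÷ 2 = 1 remainder 0
1 ÷ 2 = 0 remainder 1
Reading remainders bottom to top: 10111100



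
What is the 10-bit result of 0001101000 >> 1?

Original: 0001101000 (decimal 104)
Shift right by 1 position
Drop the 1 low bit; fill with zero on the left
Result: 0000110100 (decimal 52)
Equivalent: 104 >> 1 = 104 ÷ 2^1 = 52



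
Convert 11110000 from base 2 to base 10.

Sum of powers of 2 for each 1-bit:
2^4 + 2^5 + 2^6 + 2^7
= 16 + 32 + 64 + 128
= 240



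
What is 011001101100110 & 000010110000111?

AND: 1 only when both bits are 1
  011001101100110
& 000010110000111
-----------------
  000000100000110
Decimal: 13158 & 1415 = 262



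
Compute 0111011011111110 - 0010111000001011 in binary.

Method 1 - Direct subtraction (column by column from the right: bit − bit − borrow-in; if negative, add 2 and borrow 1 from the next column):
borrow: 0001000000000110
        0111011011111110
-       0010111000001011
------------------------
        0100100011110011

Method 2 - Add two's complement:
Two's complement of 0010111000001011: invert → 1101000111110100, add 1 → 1101000111110101
  0111011011111110
+ 1101000111110101
------------------
 10100100011110011  (end carry out of the top bit = 1)
Discarding the end carry: 0100100011110011
Decimal check:
  0111011011111110 = 16384 + 8192 + 4096 + 1024 + 512 + 128 + 64 + 32 + 16 + 8 + 4 + 2 = 30462
  0010111000001011 = 8192 + 2048 + 1024 + 512 + 8 + 2 + 1 = 11787
  30462 - 11787 = 18675, and 0100100011110011 = 16384 + 2048 + 128 + 64 + 32 + 16 + 2 + 1 = 18675 ✓



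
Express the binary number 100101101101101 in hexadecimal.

Group into 4-bit nibbles from right:
  0100 = 4
  1011 = B
  0110 = 6
  1101 = D
Result: 4B6D



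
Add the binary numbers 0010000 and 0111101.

Add column by column from the right: bit + bit + carry-in; write the sum mod 2, carry 1 when the sum is 2 or 3.
carry:  1100000
        0010000
+       0111101
---------------
       01001101
(the carry out of the leftmost column, 0, becomes the leading bit)
Decimal check:
  0010000 = 16
  0111101 = 32 + 16 + 8 + 4 + 1 = 61
  16 + 61 = 77, and 01001101 = 64 + 8 + 4 + 1 = 77 ✓



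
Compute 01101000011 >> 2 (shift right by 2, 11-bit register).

Original: 01101000011 (decimal 835)
Shift right by 2 positions
Drop the 2 low bits; fill with zeros on the left
Result: 00011010000 (decimal 208)
Equivalent: 835 >> 2 = 835 ÷ 2^2 = 208



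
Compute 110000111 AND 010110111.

AND: 1 only when both bits are 1
  110000111
& 010110111
-----------
  010000111
Decimal: 391 & 183 = 135



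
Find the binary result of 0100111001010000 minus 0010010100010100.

Method 1 - Direct subtraction (column by column from the right: bit − bit − borrow-in; if negative, add 2 and borrow 1 from the next column):
borrow: 0100001001111000
        0100111001010000
-       0010010100010100
------------------------
        0010100100111100

Method 2 - Add two's complement:
Two's complement of 0010010100010100: invert → 1101101011101011, add 1 → 1101101011101100
  0100111001010000
+ 1101101011101100
------------------
 10010100100111100  (end carry out of the top bit = 1)
Discarding the end carry: 0010100100111100
Decimal check:
  0100111001010000 = 16384 + 2048 + 1024 + 512 + 64 + 16 = 20048
  0010010100010100 = 8192 + 1024 + 256 + 16 + 4 = 9492
  20048 - 9492 = 10556, and 0010100100111100 = 8192 + 2048 + 256 + 32 + 16 + 8 + 4 = 10556 ✓



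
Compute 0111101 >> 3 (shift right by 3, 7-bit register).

Original: 0111101 (decimal 61)
Shift right by 3 positions
Drop the 3 low bits; fill with zeros on the left
Result: 0000111 (decimal 7)
Equivalent: 61 >> 3 = 61 ÷ 2^3 = 7



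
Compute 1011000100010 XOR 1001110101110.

XOR: 1 when bits differ
  1011000100010
^ 1001110101110
---------------
  0010110001100
Decimal: 5666 ^ 5038 = 1420



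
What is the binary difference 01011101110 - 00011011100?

Method 1 - Direct subtraction (column by column from the right: bit − bit − borrow-in; if negative, add 2 and borrow 1 from the next column):
borrow: 00000100000
        01011101110
-       00011011100
-------------------
        01000010010

Method 2 - Add two's complement:
Two's complement of 00011011100: invert → 11100100011, add 1 → 11100100100
  01011101110
+ 11100100100
-------------
 101000010010  (end carry out of the top bit = 1)
Discarding the end carry: 01000010010
Decimal check:
  01011101110 = 512 + 128 + 64 + 32 + 8 + 4 + 2 = 750
  00011011100 = 128 + 64 + 16 + 8 + 4 = 220
  750 - 220 = 530, and 01000010010 = 512 + 16 + 2 = 530 ✓



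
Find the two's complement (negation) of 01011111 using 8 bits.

Original: 01011111
Step 1 - Invert all bits: 10100000
Step 2 - Add 1: 10100001
Verification: 01011111 + 10100001 = 100000000; discarding the end carry (carry out of the top bit) leaves the 8-bit value 00000000, as required for x + (-x)



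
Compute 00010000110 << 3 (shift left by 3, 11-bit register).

Original: 00010000110 (decimal 134)
Shift left by 3 positions
Append 3 zeros on the right
Result: 10000110000 (decimal 1072)
Equivalent: 134 << 3 = 134 × 2^3 = 1072



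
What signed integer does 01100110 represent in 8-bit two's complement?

Binary: 01100110
Sign bit: 0 (non-negative)
Read directly as an unsigned value:
01100110 = 64 + 32 + 4 + 2 = 102
Value: 102



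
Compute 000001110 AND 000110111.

AND: 1 only when both bits are 1
  000001110
& 000110111
-----------
  000000110
Decimal: 14 & 55 = 6



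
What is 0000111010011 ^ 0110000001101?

XOR: 1 when bits differ
  0000111010011
^ 0110000001101
---------------
  0110111011110
Decimal: 467 ^ 3085 = 3550



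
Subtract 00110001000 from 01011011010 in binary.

Method 1 - Direct subtraction (column by column from the right: bit − bit − borrow-in; if negative, add 2 and borrow 1 from the next column):
borrow: 01000000000
        01011011010
-       00110001000
-------------------
        00101010010

Method 2 - Add two's complement:
Two's complement of 00110001000: invert → 11001110111, add 1 → 11001111000
  01011011010
+ 11001111000
-------------
 100101010010  (end carry out of the top bit = 1)
Discarding the end carry: 00101010010
Decimal check:
  01011011010 = 512 + 128 + 64 + 16 + 8 + 2 = 730
  00110001000 = 256 + 128 + 8 = 392
  730 - 392 = 338, and 00101010010 = 256 + 64 + 16 + 2 = 338 ✓



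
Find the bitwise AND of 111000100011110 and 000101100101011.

AND: 1 only when both bits are 1
  111000100011110
& 000101100101011
-----------------
  000000100001010
Decimal: 28958 & 2859 = 266



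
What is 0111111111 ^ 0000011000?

XOR: 1 when bits differ
  0111111111
^ 0000011000
------------
  0111100111
Decimal: 511 ^ 24 = 487



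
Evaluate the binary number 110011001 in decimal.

Sum of powers of 2 for each 1-bit:
2^0 + 2^3 + 2^4 + 2^7 + 2^8
= 1 + 8 + 16 + 128 + 256
= 409



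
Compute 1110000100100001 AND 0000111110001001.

AND: 1 only when both bits are 1
  1110000100100001
& 0000111110001001
------------------
  0000000100000001
Decimal: 57633 & 3977 = 257



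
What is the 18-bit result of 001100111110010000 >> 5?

Original: 001100111110010000 (decimal 53136)
Shift right by 5 positions
Drop the 5 low bits; fill with zeros on the left
Result: 000000011001111100 (decimal 1660)
Equivalent: 53136 >> 5 = 53136 ÷ 2^5 = 1660



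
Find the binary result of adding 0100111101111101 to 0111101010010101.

Add column by column from the right: bit + bit + carry-in; write the sum mod 2, carry 1 when the sum is 2 or 3.
carry:  1111111111111010
        0100111101111101
+       0111101010010101
------------------------
       01100101000010010
(the carry out of the leftmost column, 0, becomes the leading bit)
Decimal check:
  0100111101111101 = 16384 + 2048 + 1024 + 512 + 256 + 64 + 32 + 16 + 8 + 4 + 1 = 20349
  0111101010010101 = 16384 + 8192 + 4096 + 2048 + 512 + 128 + 16 + 4 + 1 = 31381
  20349 + 31381 = 51730, and 01100101000010010 = 32768 + 16384 + 2048 + 512 + 16 + 2 = 51730 ✓



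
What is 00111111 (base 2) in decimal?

Sum of powers of 2 for each 1-bit:
2^0 + 2^1 + 2^2 + 2^3 + 2^4 + 2^5
= 1 + 2 + 4 + 8 + 16 + 32
= 63



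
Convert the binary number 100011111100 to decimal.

Sum of powers of 2 for each 1-bit:
2^2 + 2^3 + 2^4 + 2^5 + 2^6 + 2^7 + 2^11
= 4 + 8 + 16 + 32 + 64 + 128 + 2048
= 2300



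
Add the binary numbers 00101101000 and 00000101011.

Add column by column from the right: bit + bit + carry-in; write the sum mod 2, carry 1 when the sum is 2 or 3.
carry:  00011010000
        00101101000
+       00000101011
-------------------
       000110010011
(the carry out of the leftmost column, 0, becomes the leading bit)
Decimal check:
  00101101000 = 256 + 64 + 32 + 8 = 360
  00000101011 = 32 + 8 + 2 + 1 = 43
  360 + 43 = 403, and 000110010011 = 256 + 128 + 16 + 2 + 1 = 403 ✓



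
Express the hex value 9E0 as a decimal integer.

Expand by place value (powers of 16):
Digit values: E = 14
9E0 = 9 × 16^2 + 14 × 16^1 + 0 × 16^0
= 9 × 256 + 14 × 16 + 0 × 1
= 2304 + 224 + 0
= 2528



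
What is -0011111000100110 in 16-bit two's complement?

Original: 0011111000100110
Step 1 - Invert all bits: 1100000111011001
Step 2 - Add 1: 1100000111011010
Verification: 0011111000100110 + 1100000111011010 = 10000000000000000; discarding the end carry (carry out of the top bit) leaves the 16-bit value 0000000000000000, as required for x + (-x)



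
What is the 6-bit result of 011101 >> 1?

Original: 011101 (decimal 29)
Shift right by 1 position
Drop the 1 low bit; fill with zero on the left
Result: 001110 (decimal 14)
Equivalent: 29 >> 1 = 29 ÷ 2^1 = 14



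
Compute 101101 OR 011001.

OR: 1 when either bit is 1
  101101
| 011001
--------
  111101
Decimal: 45 | 25 = 61



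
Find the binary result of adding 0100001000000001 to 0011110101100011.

Add column by column from the right: bit + bit + carry-in; write the sum mod 2, carry 1 when the sum is 2 or 3.
carry:  0000000000000110
        0100001000000001
+       0011110101100011
------------------------
       00111111101100100
(the carry out of the leftmost column, 0, becomes the leading bit)
Decimal check:
  0100001000000001 = 16384 + 512 + 1 = 16897
  0011110101100011 = 8192 + 4096 + 2048 + 1024 + 256 + 64 + 32 + 2 + 1 = 15715
  16897 + 15715 = 32612, and 00111111101100100 = 16384 + 8192 + 4096 + 2048 + 1024 + 512 + 256 + 64 + 32 + 4 = 32612 ✓



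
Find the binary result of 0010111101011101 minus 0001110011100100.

Method 1 - Direct subtraction (column by column from the right: bit − bit − borrow-in; if negative, add 2 and borrow 1 from the next column):
borrow: 0010000111000000
        0010111101011101
-       0001110011100100
------------------------
        0001001001111001

Method 2 - Add two's complement:
Two's complement of 0001110011100100: invert → 1110001100011011, add 1 → 1110001100011100
  0010111101011101
+ 1110001100011100
------------------
 10001001001111001  (end carry out of the top bit = 1)
Discarding the end carry: 0001001001111001
Decimal check:
  0010111101011101 = 8192 + 2048 + 1024 + 512 + 256 + 64 + 16 + 8 + 4 + 1 = 12125
  0001110011100100 = 4096 + 2048 + 1024 + 128 + 64 + 32 + 4 = 7396
  12125 - 7396 = 4729, and 0001001001111001 = 4096 + 512 + 64 + 32 + 16 + 8 + 1 = 4729 ✓



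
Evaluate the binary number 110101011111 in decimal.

Sum of powers of 2 for each 1-bit:
2^0 + 2^1 + 2^2 + 2^3 + 2^4 + 2^6 + 2^8 + 2^10 + 2^11
= 1 + 2 + 4 + 8 + 16 + 64 + 256 + 1024 + 2048
= 3423



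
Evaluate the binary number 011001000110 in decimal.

Sum of powers of 2 for each 1-bit:
2^1 + 2^2 + 2^6 + 2^9 + 2^10
= 2 + 4 + 64 + 512 + 1024
= 1606



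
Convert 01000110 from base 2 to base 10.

Sum of powers of 2 for each 1-bit:
2^1 + 2^2 + 2^6
= 2 + 4 + 64
= 70



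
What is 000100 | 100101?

OR: 1 when either bit is 1
  000100
| 100101
--------
  100101
Decimal: 4 | 37 = 37



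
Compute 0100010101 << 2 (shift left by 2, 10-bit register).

Original: 0100010101 (decimal 277)
Shift left by 2 positions
Append 2 zeros on the right and drop the 2 high bits that overflow the 10-bit width
Result: 0001010100 (decimal 84)
Equivalent: 277 << 2 = 277 × 2^2 = 1108, truncated to 10 bits = 84

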